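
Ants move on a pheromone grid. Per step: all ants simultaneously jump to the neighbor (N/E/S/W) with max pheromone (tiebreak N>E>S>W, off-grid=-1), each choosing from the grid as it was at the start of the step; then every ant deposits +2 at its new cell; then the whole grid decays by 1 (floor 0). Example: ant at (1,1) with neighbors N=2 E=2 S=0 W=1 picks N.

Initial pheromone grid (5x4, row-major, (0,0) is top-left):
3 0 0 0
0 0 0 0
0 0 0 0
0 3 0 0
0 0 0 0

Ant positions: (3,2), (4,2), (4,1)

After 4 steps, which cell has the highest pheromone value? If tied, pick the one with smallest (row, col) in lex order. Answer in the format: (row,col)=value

Answer: (3,1)=11

Derivation:
Step 1: ant0:(3,2)->W->(3,1) | ant1:(4,2)->N->(3,2) | ant2:(4,1)->N->(3,1)
  grid max=6 at (3,1)
Step 2: ant0:(3,1)->E->(3,2) | ant1:(3,2)->W->(3,1) | ant2:(3,1)->E->(3,2)
  grid max=7 at (3,1)
Step 3: ant0:(3,2)->W->(3,1) | ant1:(3,1)->E->(3,2) | ant2:(3,2)->W->(3,1)
  grid max=10 at (3,1)
Step 4: ant0:(3,1)->E->(3,2) | ant1:(3,2)->W->(3,1) | ant2:(3,1)->E->(3,2)
  grid max=11 at (3,1)
Final grid:
  0 0 0 0
  0 0 0 0
  0 0 0 0
  0 11 8 0
  0 0 0 0
Max pheromone 11 at (3,1)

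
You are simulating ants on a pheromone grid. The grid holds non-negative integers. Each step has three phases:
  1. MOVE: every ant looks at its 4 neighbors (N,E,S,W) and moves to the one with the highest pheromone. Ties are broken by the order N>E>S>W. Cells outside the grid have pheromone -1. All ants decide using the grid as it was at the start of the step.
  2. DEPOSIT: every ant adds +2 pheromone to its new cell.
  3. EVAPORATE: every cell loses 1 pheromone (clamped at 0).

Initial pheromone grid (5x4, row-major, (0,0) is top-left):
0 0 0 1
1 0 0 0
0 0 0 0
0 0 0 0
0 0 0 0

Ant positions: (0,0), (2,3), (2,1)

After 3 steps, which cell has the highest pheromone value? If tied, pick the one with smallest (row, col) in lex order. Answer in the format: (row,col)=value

Answer: (1,0)=4

Derivation:
Step 1: ant0:(0,0)->S->(1,0) | ant1:(2,3)->N->(1,3) | ant2:(2,1)->N->(1,1)
  grid max=2 at (1,0)
Step 2: ant0:(1,0)->E->(1,1) | ant1:(1,3)->N->(0,3) | ant2:(1,1)->W->(1,0)
  grid max=3 at (1,0)
Step 3: ant0:(1,1)->W->(1,0) | ant1:(0,3)->S->(1,3) | ant2:(1,0)->E->(1,1)
  grid max=4 at (1,0)
Final grid:
  0 0 0 0
  4 3 0 1
  0 0 0 0
  0 0 0 0
  0 0 0 0
Max pheromone 4 at (1,0)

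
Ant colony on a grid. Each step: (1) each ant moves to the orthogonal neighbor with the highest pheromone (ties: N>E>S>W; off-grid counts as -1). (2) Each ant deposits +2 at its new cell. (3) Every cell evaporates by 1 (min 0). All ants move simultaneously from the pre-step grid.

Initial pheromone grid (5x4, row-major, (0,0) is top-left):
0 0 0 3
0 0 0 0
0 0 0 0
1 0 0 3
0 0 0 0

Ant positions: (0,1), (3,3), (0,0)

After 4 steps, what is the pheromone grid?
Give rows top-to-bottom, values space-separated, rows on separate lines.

After step 1: ants at (0,2),(2,3),(0,1)
  0 1 1 2
  0 0 0 0
  0 0 0 1
  0 0 0 2
  0 0 0 0
After step 2: ants at (0,3),(3,3),(0,2)
  0 0 2 3
  0 0 0 0
  0 0 0 0
  0 0 0 3
  0 0 0 0
After step 3: ants at (0,2),(2,3),(0,3)
  0 0 3 4
  0 0 0 0
  0 0 0 1
  0 0 0 2
  0 0 0 0
After step 4: ants at (0,3),(3,3),(0,2)
  0 0 4 5
  0 0 0 0
  0 0 0 0
  0 0 0 3
  0 0 0 0

0 0 4 5
0 0 0 0
0 0 0 0
0 0 0 3
0 0 0 0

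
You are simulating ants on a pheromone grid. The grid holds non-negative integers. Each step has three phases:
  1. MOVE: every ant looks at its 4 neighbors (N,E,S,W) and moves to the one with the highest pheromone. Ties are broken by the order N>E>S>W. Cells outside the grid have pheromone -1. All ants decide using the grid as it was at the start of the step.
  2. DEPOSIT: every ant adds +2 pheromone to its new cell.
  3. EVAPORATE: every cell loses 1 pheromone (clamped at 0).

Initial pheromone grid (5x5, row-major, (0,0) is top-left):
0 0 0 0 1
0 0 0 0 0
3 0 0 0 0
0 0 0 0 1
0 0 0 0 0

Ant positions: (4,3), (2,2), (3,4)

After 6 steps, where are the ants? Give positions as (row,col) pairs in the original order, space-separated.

Step 1: ant0:(4,3)->N->(3,3) | ant1:(2,2)->N->(1,2) | ant2:(3,4)->N->(2,4)
  grid max=2 at (2,0)
Step 2: ant0:(3,3)->N->(2,3) | ant1:(1,2)->N->(0,2) | ant2:(2,4)->N->(1,4)
  grid max=1 at (0,2)
Step 3: ant0:(2,3)->N->(1,3) | ant1:(0,2)->E->(0,3) | ant2:(1,4)->N->(0,4)
  grid max=1 at (0,3)
Step 4: ant0:(1,3)->N->(0,3) | ant1:(0,3)->E->(0,4) | ant2:(0,4)->W->(0,3)
  grid max=4 at (0,3)
Step 5: ant0:(0,3)->E->(0,4) | ant1:(0,4)->W->(0,3) | ant2:(0,3)->E->(0,4)
  grid max=5 at (0,3)
Step 6: ant0:(0,4)->W->(0,3) | ant1:(0,3)->E->(0,4) | ant2:(0,4)->W->(0,3)
  grid max=8 at (0,3)

(0,3) (0,4) (0,3)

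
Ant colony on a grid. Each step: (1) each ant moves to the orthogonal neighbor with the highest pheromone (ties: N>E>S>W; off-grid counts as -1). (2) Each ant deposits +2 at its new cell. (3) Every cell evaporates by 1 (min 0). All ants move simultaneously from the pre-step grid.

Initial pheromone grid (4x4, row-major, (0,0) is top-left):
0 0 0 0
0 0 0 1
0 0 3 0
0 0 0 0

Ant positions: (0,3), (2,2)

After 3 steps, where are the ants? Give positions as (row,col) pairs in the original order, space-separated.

Step 1: ant0:(0,3)->S->(1,3) | ant1:(2,2)->N->(1,2)
  grid max=2 at (1,3)
Step 2: ant0:(1,3)->W->(1,2) | ant1:(1,2)->E->(1,3)
  grid max=3 at (1,3)
Step 3: ant0:(1,2)->E->(1,3) | ant1:(1,3)->W->(1,2)
  grid max=4 at (1,3)

(1,3) (1,2)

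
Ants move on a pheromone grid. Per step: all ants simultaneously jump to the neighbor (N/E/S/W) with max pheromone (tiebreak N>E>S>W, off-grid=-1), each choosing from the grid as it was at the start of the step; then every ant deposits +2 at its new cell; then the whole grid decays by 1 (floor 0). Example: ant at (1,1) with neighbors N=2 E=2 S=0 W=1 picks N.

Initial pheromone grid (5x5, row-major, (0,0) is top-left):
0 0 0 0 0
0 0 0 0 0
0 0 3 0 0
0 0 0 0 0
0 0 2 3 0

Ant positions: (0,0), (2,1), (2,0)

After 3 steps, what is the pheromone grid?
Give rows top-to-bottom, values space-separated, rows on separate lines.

After step 1: ants at (0,1),(2,2),(1,0)
  0 1 0 0 0
  1 0 0 0 0
  0 0 4 0 0
  0 0 0 0 0
  0 0 1 2 0
After step 2: ants at (0,2),(1,2),(0,0)
  1 0 1 0 0
  0 0 1 0 0
  0 0 3 0 0
  0 0 0 0 0
  0 0 0 1 0
After step 3: ants at (1,2),(2,2),(0,1)
  0 1 0 0 0
  0 0 2 0 0
  0 0 4 0 0
  0 0 0 0 0
  0 0 0 0 0

0 1 0 0 0
0 0 2 0 0
0 0 4 0 0
0 0 0 0 0
0 0 0 0 0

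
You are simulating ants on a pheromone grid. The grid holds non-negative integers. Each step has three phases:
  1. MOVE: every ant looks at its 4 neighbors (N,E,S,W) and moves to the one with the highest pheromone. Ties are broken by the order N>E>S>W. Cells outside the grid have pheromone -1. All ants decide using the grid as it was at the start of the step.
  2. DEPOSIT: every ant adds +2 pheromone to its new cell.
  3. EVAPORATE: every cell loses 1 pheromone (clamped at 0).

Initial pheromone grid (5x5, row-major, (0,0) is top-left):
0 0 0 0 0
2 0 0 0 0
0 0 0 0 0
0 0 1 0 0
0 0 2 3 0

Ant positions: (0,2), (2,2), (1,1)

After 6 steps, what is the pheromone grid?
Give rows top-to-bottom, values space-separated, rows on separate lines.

After step 1: ants at (0,3),(3,2),(1,0)
  0 0 0 1 0
  3 0 0 0 0
  0 0 0 0 0
  0 0 2 0 0
  0 0 1 2 0
After step 2: ants at (0,4),(4,2),(0,0)
  1 0 0 0 1
  2 0 0 0 0
  0 0 0 0 0
  0 0 1 0 0
  0 0 2 1 0
After step 3: ants at (1,4),(3,2),(1,0)
  0 0 0 0 0
  3 0 0 0 1
  0 0 0 0 0
  0 0 2 0 0
  0 0 1 0 0
After step 4: ants at (0,4),(4,2),(0,0)
  1 0 0 0 1
  2 0 0 0 0
  0 0 0 0 0
  0 0 1 0 0
  0 0 2 0 0
After step 5: ants at (1,4),(3,2),(1,0)
  0 0 0 0 0
  3 0 0 0 1
  0 0 0 0 0
  0 0 2 0 0
  0 0 1 0 0
After step 6: ants at (0,4),(4,2),(0,0)
  1 0 0 0 1
  2 0 0 0 0
  0 0 0 0 0
  0 0 1 0 0
  0 0 2 0 0

1 0 0 0 1
2 0 0 0 0
0 0 0 0 0
0 0 1 0 0
0 0 2 0 0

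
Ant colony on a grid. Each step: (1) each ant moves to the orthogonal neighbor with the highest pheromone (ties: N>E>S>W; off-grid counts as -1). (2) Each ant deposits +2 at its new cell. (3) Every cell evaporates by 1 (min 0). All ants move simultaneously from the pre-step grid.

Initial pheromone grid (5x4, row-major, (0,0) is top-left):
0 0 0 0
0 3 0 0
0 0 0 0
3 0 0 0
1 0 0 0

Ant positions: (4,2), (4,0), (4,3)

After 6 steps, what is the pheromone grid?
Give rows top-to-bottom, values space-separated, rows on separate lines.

After step 1: ants at (3,2),(3,0),(3,3)
  0 0 0 0
  0 2 0 0
  0 0 0 0
  4 0 1 1
  0 0 0 0
After step 2: ants at (3,3),(2,0),(3,2)
  0 0 0 0
  0 1 0 0
  1 0 0 0
  3 0 2 2
  0 0 0 0
After step 3: ants at (3,2),(3,0),(3,3)
  0 0 0 0
  0 0 0 0
  0 0 0 0
  4 0 3 3
  0 0 0 0
After step 4: ants at (3,3),(2,0),(3,2)
  0 0 0 0
  0 0 0 0
  1 0 0 0
  3 0 4 4
  0 0 0 0
After step 5: ants at (3,2),(3,0),(3,3)
  0 0 0 0
  0 0 0 0
  0 0 0 0
  4 0 5 5
  0 0 0 0
After step 6: ants at (3,3),(2,0),(3,2)
  0 0 0 0
  0 0 0 0
  1 0 0 0
  3 0 6 6
  0 0 0 0

0 0 0 0
0 0 0 0
1 0 0 0
3 0 6 6
0 0 0 0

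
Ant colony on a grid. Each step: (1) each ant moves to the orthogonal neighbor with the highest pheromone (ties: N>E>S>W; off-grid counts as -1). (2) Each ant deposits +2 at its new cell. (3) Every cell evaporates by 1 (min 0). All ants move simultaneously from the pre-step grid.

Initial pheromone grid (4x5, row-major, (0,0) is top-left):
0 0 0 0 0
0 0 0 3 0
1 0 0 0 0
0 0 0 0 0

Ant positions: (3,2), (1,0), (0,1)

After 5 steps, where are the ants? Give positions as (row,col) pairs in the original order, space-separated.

Step 1: ant0:(3,2)->N->(2,2) | ant1:(1,0)->S->(2,0) | ant2:(0,1)->E->(0,2)
  grid max=2 at (1,3)
Step 2: ant0:(2,2)->N->(1,2) | ant1:(2,0)->N->(1,0) | ant2:(0,2)->E->(0,3)
  grid max=1 at (0,3)
Step 3: ant0:(1,2)->E->(1,3) | ant1:(1,0)->S->(2,0) | ant2:(0,3)->S->(1,3)
  grid max=4 at (1,3)
Step 4: ant0:(1,3)->N->(0,3) | ant1:(2,0)->N->(1,0) | ant2:(1,3)->N->(0,3)
  grid max=3 at (0,3)
Step 5: ant0:(0,3)->S->(1,3) | ant1:(1,0)->S->(2,0) | ant2:(0,3)->S->(1,3)
  grid max=6 at (1,3)

(1,3) (2,0) (1,3)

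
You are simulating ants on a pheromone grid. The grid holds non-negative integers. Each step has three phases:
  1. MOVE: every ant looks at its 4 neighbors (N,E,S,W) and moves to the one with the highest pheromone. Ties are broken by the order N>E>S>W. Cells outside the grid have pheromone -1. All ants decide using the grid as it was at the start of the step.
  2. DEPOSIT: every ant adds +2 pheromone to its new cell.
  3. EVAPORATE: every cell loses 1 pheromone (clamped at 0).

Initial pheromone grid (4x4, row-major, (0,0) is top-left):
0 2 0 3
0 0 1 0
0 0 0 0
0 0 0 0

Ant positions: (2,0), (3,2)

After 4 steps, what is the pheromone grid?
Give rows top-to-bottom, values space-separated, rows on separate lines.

After step 1: ants at (1,0),(2,2)
  0 1 0 2
  1 0 0 0
  0 0 1 0
  0 0 0 0
After step 2: ants at (0,0),(1,2)
  1 0 0 1
  0 0 1 0
  0 0 0 0
  0 0 0 0
After step 3: ants at (0,1),(0,2)
  0 1 1 0
  0 0 0 0
  0 0 0 0
  0 0 0 0
After step 4: ants at (0,2),(0,1)
  0 2 2 0
  0 0 0 0
  0 0 0 0
  0 0 0 0

0 2 2 0
0 0 0 0
0 0 0 0
0 0 0 0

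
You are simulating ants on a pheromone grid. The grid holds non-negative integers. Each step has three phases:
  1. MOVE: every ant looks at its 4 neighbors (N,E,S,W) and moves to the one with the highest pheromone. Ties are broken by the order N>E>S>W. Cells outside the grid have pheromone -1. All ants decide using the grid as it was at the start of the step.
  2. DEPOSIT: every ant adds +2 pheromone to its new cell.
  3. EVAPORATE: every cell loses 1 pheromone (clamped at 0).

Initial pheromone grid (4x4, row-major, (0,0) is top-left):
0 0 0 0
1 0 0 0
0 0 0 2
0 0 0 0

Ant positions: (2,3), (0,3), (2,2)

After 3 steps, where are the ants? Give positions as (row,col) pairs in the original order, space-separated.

Step 1: ant0:(2,3)->N->(1,3) | ant1:(0,3)->S->(1,3) | ant2:(2,2)->E->(2,3)
  grid max=3 at (1,3)
Step 2: ant0:(1,3)->S->(2,3) | ant1:(1,3)->S->(2,3) | ant2:(2,3)->N->(1,3)
  grid max=6 at (2,3)
Step 3: ant0:(2,3)->N->(1,3) | ant1:(2,3)->N->(1,3) | ant2:(1,3)->S->(2,3)
  grid max=7 at (1,3)

(1,3) (1,3) (2,3)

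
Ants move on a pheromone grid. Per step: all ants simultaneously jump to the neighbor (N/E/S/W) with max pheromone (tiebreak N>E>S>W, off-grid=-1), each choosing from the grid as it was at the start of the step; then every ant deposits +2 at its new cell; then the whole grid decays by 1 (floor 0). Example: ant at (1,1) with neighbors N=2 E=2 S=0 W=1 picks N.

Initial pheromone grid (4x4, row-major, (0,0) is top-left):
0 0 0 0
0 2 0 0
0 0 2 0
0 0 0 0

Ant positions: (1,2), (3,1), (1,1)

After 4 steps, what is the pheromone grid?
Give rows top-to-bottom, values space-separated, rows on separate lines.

After step 1: ants at (2,2),(2,1),(0,1)
  0 1 0 0
  0 1 0 0
  0 1 3 0
  0 0 0 0
After step 2: ants at (2,1),(2,2),(1,1)
  0 0 0 0
  0 2 0 0
  0 2 4 0
  0 0 0 0
After step 3: ants at (2,2),(2,1),(2,1)
  0 0 0 0
  0 1 0 0
  0 5 5 0
  0 0 0 0
After step 4: ants at (2,1),(2,2),(2,2)
  0 0 0 0
  0 0 0 0
  0 6 8 0
  0 0 0 0

0 0 0 0
0 0 0 0
0 6 8 0
0 0 0 0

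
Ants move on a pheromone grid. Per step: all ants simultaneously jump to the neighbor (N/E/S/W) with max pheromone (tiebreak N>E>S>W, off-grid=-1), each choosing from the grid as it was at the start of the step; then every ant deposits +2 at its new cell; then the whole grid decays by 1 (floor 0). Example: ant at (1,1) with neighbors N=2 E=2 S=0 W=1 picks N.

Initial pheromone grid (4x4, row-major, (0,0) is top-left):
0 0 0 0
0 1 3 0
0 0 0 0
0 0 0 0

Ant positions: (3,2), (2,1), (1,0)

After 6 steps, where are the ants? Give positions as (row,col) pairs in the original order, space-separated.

Step 1: ant0:(3,2)->N->(2,2) | ant1:(2,1)->N->(1,1) | ant2:(1,0)->E->(1,1)
  grid max=4 at (1,1)
Step 2: ant0:(2,2)->N->(1,2) | ant1:(1,1)->E->(1,2) | ant2:(1,1)->E->(1,2)
  grid max=7 at (1,2)
Step 3: ant0:(1,2)->W->(1,1) | ant1:(1,2)->W->(1,1) | ant2:(1,2)->W->(1,1)
  grid max=8 at (1,1)
Step 4: ant0:(1,1)->E->(1,2) | ant1:(1,1)->E->(1,2) | ant2:(1,1)->E->(1,2)
  grid max=11 at (1,2)
Step 5: ant0:(1,2)->W->(1,1) | ant1:(1,2)->W->(1,1) | ant2:(1,2)->W->(1,1)
  grid max=12 at (1,1)
Step 6: ant0:(1,1)->E->(1,2) | ant1:(1,1)->E->(1,2) | ant2:(1,1)->E->(1,2)
  grid max=15 at (1,2)

(1,2) (1,2) (1,2)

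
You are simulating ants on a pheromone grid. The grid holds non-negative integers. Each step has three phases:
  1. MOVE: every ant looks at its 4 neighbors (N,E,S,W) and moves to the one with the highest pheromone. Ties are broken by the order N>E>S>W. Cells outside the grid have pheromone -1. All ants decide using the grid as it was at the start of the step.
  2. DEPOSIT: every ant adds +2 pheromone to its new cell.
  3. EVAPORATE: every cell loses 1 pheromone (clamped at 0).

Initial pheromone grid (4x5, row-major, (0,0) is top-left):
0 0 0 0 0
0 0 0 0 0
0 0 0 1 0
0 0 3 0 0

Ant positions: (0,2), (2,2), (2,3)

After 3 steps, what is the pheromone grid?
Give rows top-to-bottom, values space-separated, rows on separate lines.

After step 1: ants at (0,3),(3,2),(1,3)
  0 0 0 1 0
  0 0 0 1 0
  0 0 0 0 0
  0 0 4 0 0
After step 2: ants at (1,3),(2,2),(0,3)
  0 0 0 2 0
  0 0 0 2 0
  0 0 1 0 0
  0 0 3 0 0
After step 3: ants at (0,3),(3,2),(1,3)
  0 0 0 3 0
  0 0 0 3 0
  0 0 0 0 0
  0 0 4 0 0

0 0 0 3 0
0 0 0 3 0
0 0 0 0 0
0 0 4 0 0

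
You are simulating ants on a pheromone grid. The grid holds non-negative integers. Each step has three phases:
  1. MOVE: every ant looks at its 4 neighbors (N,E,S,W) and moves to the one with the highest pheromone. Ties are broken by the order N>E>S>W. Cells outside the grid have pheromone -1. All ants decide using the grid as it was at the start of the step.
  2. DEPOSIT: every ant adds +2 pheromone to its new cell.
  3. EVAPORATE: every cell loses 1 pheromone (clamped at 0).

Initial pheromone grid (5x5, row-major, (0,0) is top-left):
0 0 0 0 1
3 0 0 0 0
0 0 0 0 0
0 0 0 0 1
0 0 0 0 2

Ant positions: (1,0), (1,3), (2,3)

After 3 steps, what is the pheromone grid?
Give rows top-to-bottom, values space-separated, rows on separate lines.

After step 1: ants at (0,0),(0,3),(1,3)
  1 0 0 1 0
  2 0 0 1 0
  0 0 0 0 0
  0 0 0 0 0
  0 0 0 0 1
After step 2: ants at (1,0),(1,3),(0,3)
  0 0 0 2 0
  3 0 0 2 0
  0 0 0 0 0
  0 0 0 0 0
  0 0 0 0 0
After step 3: ants at (0,0),(0,3),(1,3)
  1 0 0 3 0
  2 0 0 3 0
  0 0 0 0 0
  0 0 0 0 0
  0 0 0 0 0

1 0 0 3 0
2 0 0 3 0
0 0 0 0 0
0 0 0 0 0
0 0 0 0 0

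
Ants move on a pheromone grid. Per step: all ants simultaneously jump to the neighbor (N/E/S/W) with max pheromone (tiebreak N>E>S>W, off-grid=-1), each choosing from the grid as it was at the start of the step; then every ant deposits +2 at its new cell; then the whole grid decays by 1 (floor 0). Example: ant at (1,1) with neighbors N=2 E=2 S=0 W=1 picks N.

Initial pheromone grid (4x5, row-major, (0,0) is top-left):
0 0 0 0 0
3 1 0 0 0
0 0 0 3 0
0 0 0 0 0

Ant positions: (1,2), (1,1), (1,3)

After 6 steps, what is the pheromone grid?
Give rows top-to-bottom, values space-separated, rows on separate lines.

After step 1: ants at (1,1),(1,0),(2,3)
  0 0 0 0 0
  4 2 0 0 0
  0 0 0 4 0
  0 0 0 0 0
After step 2: ants at (1,0),(1,1),(1,3)
  0 0 0 0 0
  5 3 0 1 0
  0 0 0 3 0
  0 0 0 0 0
After step 3: ants at (1,1),(1,0),(2,3)
  0 0 0 0 0
  6 4 0 0 0
  0 0 0 4 0
  0 0 0 0 0
After step 4: ants at (1,0),(1,1),(1,3)
  0 0 0 0 0
  7 5 0 1 0
  0 0 0 3 0
  0 0 0 0 0
After step 5: ants at (1,1),(1,0),(2,3)
  0 0 0 0 0
  8 6 0 0 0
  0 0 0 4 0
  0 0 0 0 0
After step 6: ants at (1,0),(1,1),(1,3)
  0 0 0 0 0
  9 7 0 1 0
  0 0 0 3 0
  0 0 0 0 0

0 0 0 0 0
9 7 0 1 0
0 0 0 3 0
0 0 0 0 0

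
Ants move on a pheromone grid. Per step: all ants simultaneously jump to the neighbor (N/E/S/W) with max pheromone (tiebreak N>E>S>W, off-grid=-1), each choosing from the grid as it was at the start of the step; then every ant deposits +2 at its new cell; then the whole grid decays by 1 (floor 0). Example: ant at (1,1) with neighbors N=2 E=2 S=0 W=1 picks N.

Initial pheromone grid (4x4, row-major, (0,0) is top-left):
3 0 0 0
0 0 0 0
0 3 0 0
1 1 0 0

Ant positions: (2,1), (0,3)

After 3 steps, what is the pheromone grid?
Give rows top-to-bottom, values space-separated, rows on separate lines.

After step 1: ants at (3,1),(1,3)
  2 0 0 0
  0 0 0 1
  0 2 0 0
  0 2 0 0
After step 2: ants at (2,1),(0,3)
  1 0 0 1
  0 0 0 0
  0 3 0 0
  0 1 0 0
After step 3: ants at (3,1),(1,3)
  0 0 0 0
  0 0 0 1
  0 2 0 0
  0 2 0 0

0 0 0 0
0 0 0 1
0 2 0 0
0 2 0 0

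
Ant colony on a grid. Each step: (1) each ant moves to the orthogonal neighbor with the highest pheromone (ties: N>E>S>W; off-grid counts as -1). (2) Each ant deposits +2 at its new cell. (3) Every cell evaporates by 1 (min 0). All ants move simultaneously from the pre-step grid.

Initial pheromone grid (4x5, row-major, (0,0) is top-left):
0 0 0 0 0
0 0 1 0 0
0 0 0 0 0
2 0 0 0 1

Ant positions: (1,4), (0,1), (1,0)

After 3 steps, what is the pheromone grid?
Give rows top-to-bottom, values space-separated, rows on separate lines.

After step 1: ants at (0,4),(0,2),(0,0)
  1 0 1 0 1
  0 0 0 0 0
  0 0 0 0 0
  1 0 0 0 0
After step 2: ants at (1,4),(0,3),(0,1)
  0 1 0 1 0
  0 0 0 0 1
  0 0 0 0 0
  0 0 0 0 0
After step 3: ants at (0,4),(0,4),(0,2)
  0 0 1 0 3
  0 0 0 0 0
  0 0 0 0 0
  0 0 0 0 0

0 0 1 0 3
0 0 0 0 0
0 0 0 0 0
0 0 0 0 0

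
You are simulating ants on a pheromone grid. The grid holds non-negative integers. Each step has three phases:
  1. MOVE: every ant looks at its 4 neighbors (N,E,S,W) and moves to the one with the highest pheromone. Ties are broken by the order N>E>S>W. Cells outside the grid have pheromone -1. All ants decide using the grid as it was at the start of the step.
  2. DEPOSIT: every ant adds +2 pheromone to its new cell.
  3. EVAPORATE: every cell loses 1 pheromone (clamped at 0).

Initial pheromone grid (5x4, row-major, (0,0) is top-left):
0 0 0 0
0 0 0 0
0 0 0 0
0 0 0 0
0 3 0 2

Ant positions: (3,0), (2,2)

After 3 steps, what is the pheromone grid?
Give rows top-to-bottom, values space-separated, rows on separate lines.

After step 1: ants at (2,0),(1,2)
  0 0 0 0
  0 0 1 0
  1 0 0 0
  0 0 0 0
  0 2 0 1
After step 2: ants at (1,0),(0,2)
  0 0 1 0
  1 0 0 0
  0 0 0 0
  0 0 0 0
  0 1 0 0
After step 3: ants at (0,0),(0,3)
  1 0 0 1
  0 0 0 0
  0 0 0 0
  0 0 0 0
  0 0 0 0

1 0 0 1
0 0 0 0
0 0 0 0
0 0 0 0
0 0 0 0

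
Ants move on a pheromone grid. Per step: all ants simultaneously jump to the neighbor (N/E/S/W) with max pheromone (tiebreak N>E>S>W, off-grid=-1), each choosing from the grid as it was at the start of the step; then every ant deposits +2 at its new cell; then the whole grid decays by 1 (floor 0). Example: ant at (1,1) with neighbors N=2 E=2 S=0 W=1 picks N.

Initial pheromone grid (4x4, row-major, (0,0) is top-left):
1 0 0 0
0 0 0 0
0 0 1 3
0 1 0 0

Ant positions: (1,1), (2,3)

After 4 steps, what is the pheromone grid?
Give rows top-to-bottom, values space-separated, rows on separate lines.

After step 1: ants at (0,1),(2,2)
  0 1 0 0
  0 0 0 0
  0 0 2 2
  0 0 0 0
After step 2: ants at (0,2),(2,3)
  0 0 1 0
  0 0 0 0
  0 0 1 3
  0 0 0 0
After step 3: ants at (0,3),(2,2)
  0 0 0 1
  0 0 0 0
  0 0 2 2
  0 0 0 0
After step 4: ants at (1,3),(2,3)
  0 0 0 0
  0 0 0 1
  0 0 1 3
  0 0 0 0

0 0 0 0
0 0 0 1
0 0 1 3
0 0 0 0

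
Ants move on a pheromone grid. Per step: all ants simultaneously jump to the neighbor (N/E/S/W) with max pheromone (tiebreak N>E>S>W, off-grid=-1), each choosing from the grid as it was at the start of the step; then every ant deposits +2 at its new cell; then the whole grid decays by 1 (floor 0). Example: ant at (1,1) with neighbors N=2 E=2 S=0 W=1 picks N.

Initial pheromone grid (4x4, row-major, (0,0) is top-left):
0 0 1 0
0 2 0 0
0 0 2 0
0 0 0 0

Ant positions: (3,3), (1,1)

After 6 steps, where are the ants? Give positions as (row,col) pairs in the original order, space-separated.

Step 1: ant0:(3,3)->N->(2,3) | ant1:(1,1)->N->(0,1)
  grid max=1 at (0,1)
Step 2: ant0:(2,3)->W->(2,2) | ant1:(0,1)->S->(1,1)
  grid max=2 at (1,1)
Step 3: ant0:(2,2)->N->(1,2) | ant1:(1,1)->N->(0,1)
  grid max=1 at (0,1)
Step 4: ant0:(1,2)->S->(2,2) | ant1:(0,1)->S->(1,1)
  grid max=2 at (1,1)
Step 5: ant0:(2,2)->N->(1,2) | ant1:(1,1)->N->(0,1)
  grid max=1 at (0,1)
Step 6: ant0:(1,2)->S->(2,2) | ant1:(0,1)->S->(1,1)
  grid max=2 at (1,1)

(2,2) (1,1)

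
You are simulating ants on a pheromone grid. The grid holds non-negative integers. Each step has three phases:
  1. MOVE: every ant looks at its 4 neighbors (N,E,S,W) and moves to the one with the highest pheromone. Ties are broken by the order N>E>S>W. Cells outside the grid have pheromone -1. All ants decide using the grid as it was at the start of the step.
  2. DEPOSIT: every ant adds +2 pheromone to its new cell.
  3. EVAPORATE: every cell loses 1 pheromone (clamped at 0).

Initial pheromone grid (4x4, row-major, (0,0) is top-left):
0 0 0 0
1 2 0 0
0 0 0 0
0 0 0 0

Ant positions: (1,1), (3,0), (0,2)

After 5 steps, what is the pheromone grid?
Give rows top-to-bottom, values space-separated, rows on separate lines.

After step 1: ants at (1,0),(2,0),(0,3)
  0 0 0 1
  2 1 0 0
  1 0 0 0
  0 0 0 0
After step 2: ants at (1,1),(1,0),(1,3)
  0 0 0 0
  3 2 0 1
  0 0 0 0
  0 0 0 0
After step 3: ants at (1,0),(1,1),(0,3)
  0 0 0 1
  4 3 0 0
  0 0 0 0
  0 0 0 0
After step 4: ants at (1,1),(1,0),(1,3)
  0 0 0 0
  5 4 0 1
  0 0 0 0
  0 0 0 0
After step 5: ants at (1,0),(1,1),(0,3)
  0 0 0 1
  6 5 0 0
  0 0 0 0
  0 0 0 0

0 0 0 1
6 5 0 0
0 0 0 0
0 0 0 0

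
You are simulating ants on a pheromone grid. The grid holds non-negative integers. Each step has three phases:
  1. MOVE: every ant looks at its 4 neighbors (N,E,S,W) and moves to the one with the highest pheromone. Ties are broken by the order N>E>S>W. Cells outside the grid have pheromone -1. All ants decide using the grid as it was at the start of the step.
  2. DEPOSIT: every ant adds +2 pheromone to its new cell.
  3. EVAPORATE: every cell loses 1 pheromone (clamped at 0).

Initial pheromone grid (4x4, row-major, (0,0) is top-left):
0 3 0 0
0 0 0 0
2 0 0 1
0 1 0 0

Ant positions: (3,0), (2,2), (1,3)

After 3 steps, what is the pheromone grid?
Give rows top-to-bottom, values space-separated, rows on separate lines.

After step 1: ants at (2,0),(2,3),(2,3)
  0 2 0 0
  0 0 0 0
  3 0 0 4
  0 0 0 0
After step 2: ants at (1,0),(1,3),(1,3)
  0 1 0 0
  1 0 0 3
  2 0 0 3
  0 0 0 0
After step 3: ants at (2,0),(2,3),(2,3)
  0 0 0 0
  0 0 0 2
  3 0 0 6
  0 0 0 0

0 0 0 0
0 0 0 2
3 0 0 6
0 0 0 0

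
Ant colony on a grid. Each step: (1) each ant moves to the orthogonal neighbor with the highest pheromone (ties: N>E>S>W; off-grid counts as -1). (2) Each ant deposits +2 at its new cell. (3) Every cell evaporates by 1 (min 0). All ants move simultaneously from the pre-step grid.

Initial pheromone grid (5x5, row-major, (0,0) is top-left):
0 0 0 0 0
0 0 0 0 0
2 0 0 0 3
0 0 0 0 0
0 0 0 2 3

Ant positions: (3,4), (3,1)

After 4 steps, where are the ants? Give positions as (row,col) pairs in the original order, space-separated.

Step 1: ant0:(3,4)->N->(2,4) | ant1:(3,1)->N->(2,1)
  grid max=4 at (2,4)
Step 2: ant0:(2,4)->N->(1,4) | ant1:(2,1)->W->(2,0)
  grid max=3 at (2,4)
Step 3: ant0:(1,4)->S->(2,4) | ant1:(2,0)->N->(1,0)
  grid max=4 at (2,4)
Step 4: ant0:(2,4)->N->(1,4) | ant1:(1,0)->S->(2,0)
  grid max=3 at (2,4)

(1,4) (2,0)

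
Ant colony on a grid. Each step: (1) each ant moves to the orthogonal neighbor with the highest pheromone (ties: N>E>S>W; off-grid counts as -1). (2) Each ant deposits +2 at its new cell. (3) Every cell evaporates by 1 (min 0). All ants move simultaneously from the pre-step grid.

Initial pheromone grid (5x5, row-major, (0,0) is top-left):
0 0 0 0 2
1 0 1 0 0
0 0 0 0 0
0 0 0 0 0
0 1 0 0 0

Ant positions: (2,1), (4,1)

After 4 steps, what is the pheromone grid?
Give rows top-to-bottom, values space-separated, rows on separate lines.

After step 1: ants at (1,1),(3,1)
  0 0 0 0 1
  0 1 0 0 0
  0 0 0 0 0
  0 1 0 0 0
  0 0 0 0 0
After step 2: ants at (0,1),(2,1)
  0 1 0 0 0
  0 0 0 0 0
  0 1 0 0 0
  0 0 0 0 0
  0 0 0 0 0
After step 3: ants at (0,2),(1,1)
  0 0 1 0 0
  0 1 0 0 0
  0 0 0 0 0
  0 0 0 0 0
  0 0 0 0 0
After step 4: ants at (0,3),(0,1)
  0 1 0 1 0
  0 0 0 0 0
  0 0 0 0 0
  0 0 0 0 0
  0 0 0 0 0

0 1 0 1 0
0 0 0 0 0
0 0 0 0 0
0 0 0 0 0
0 0 0 0 0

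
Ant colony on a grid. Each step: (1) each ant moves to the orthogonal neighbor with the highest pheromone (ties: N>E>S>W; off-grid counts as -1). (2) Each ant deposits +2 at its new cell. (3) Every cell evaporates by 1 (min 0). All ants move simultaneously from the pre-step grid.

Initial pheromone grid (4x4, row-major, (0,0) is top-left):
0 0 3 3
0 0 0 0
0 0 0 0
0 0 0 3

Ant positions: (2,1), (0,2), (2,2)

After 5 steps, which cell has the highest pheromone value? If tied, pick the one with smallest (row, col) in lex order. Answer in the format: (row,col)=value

Answer: (0,2)=10

Derivation:
Step 1: ant0:(2,1)->N->(1,1) | ant1:(0,2)->E->(0,3) | ant2:(2,2)->N->(1,2)
  grid max=4 at (0,3)
Step 2: ant0:(1,1)->E->(1,2) | ant1:(0,3)->W->(0,2) | ant2:(1,2)->N->(0,2)
  grid max=5 at (0,2)
Step 3: ant0:(1,2)->N->(0,2) | ant1:(0,2)->E->(0,3) | ant2:(0,2)->E->(0,3)
  grid max=6 at (0,2)
Step 4: ant0:(0,2)->E->(0,3) | ant1:(0,3)->W->(0,2) | ant2:(0,3)->W->(0,2)
  grid max=9 at (0,2)
Step 5: ant0:(0,3)->W->(0,2) | ant1:(0,2)->E->(0,3) | ant2:(0,2)->E->(0,3)
  grid max=10 at (0,2)
Final grid:
  0 0 10 10
  0 0 0 0
  0 0 0 0
  0 0 0 0
Max pheromone 10 at (0,2)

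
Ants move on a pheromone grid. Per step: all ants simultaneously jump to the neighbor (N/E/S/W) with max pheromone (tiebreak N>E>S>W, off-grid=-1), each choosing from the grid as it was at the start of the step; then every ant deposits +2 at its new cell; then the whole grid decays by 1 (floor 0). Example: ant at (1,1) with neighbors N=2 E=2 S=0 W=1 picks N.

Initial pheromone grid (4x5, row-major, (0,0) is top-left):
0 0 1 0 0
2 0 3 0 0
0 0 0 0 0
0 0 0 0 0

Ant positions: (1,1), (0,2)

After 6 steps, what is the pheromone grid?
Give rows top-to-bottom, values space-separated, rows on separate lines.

After step 1: ants at (1,2),(1,2)
  0 0 0 0 0
  1 0 6 0 0
  0 0 0 0 0
  0 0 0 0 0
After step 2: ants at (0,2),(0,2)
  0 0 3 0 0
  0 0 5 0 0
  0 0 0 0 0
  0 0 0 0 0
After step 3: ants at (1,2),(1,2)
  0 0 2 0 0
  0 0 8 0 0
  0 0 0 0 0
  0 0 0 0 0
After step 4: ants at (0,2),(0,2)
  0 0 5 0 0
  0 0 7 0 0
  0 0 0 0 0
  0 0 0 0 0
After step 5: ants at (1,2),(1,2)
  0 0 4 0 0
  0 0 10 0 0
  0 0 0 0 0
  0 0 0 0 0
After step 6: ants at (0,2),(0,2)
  0 0 7 0 0
  0 0 9 0 0
  0 0 0 0 0
  0 0 0 0 0

0 0 7 0 0
0 0 9 0 0
0 0 0 0 0
0 0 0 0 0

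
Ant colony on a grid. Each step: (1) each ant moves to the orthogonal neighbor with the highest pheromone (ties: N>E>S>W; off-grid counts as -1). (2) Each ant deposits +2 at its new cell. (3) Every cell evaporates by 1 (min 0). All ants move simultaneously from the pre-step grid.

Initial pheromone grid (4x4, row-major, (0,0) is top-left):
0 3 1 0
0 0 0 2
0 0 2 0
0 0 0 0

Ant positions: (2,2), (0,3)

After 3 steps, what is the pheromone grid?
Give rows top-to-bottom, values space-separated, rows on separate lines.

After step 1: ants at (1,2),(1,3)
  0 2 0 0
  0 0 1 3
  0 0 1 0
  0 0 0 0
After step 2: ants at (1,3),(1,2)
  0 1 0 0
  0 0 2 4
  0 0 0 0
  0 0 0 0
After step 3: ants at (1,2),(1,3)
  0 0 0 0
  0 0 3 5
  0 0 0 0
  0 0 0 0

0 0 0 0
0 0 3 5
0 0 0 0
0 0 0 0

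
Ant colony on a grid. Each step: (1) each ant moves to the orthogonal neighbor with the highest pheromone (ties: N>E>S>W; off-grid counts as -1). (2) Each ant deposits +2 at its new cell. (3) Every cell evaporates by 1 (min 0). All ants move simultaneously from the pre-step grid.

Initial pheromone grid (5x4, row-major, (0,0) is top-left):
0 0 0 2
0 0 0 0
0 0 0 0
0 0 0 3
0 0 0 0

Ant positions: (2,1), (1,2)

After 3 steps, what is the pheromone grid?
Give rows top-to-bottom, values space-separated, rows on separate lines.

After step 1: ants at (1,1),(0,2)
  0 0 1 1
  0 1 0 0
  0 0 0 0
  0 0 0 2
  0 0 0 0
After step 2: ants at (0,1),(0,3)
  0 1 0 2
  0 0 0 0
  0 0 0 0
  0 0 0 1
  0 0 0 0
After step 3: ants at (0,2),(1,3)
  0 0 1 1
  0 0 0 1
  0 0 0 0
  0 0 0 0
  0 0 0 0

0 0 1 1
0 0 0 1
0 0 0 0
0 0 0 0
0 0 0 0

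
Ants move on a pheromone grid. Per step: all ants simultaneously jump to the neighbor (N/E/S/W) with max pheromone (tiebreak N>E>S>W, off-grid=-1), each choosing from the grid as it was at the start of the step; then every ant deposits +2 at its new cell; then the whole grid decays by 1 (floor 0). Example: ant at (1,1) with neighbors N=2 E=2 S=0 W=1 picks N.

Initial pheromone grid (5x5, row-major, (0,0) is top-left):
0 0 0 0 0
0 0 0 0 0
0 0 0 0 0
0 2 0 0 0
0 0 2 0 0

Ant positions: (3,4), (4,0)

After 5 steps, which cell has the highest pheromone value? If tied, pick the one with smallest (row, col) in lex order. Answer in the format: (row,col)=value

Step 1: ant0:(3,4)->N->(2,4) | ant1:(4,0)->N->(3,0)
  grid max=1 at (2,4)
Step 2: ant0:(2,4)->N->(1,4) | ant1:(3,0)->E->(3,1)
  grid max=2 at (3,1)
Step 3: ant0:(1,4)->N->(0,4) | ant1:(3,1)->N->(2,1)
  grid max=1 at (0,4)
Step 4: ant0:(0,4)->S->(1,4) | ant1:(2,1)->S->(3,1)
  grid max=2 at (3,1)
Step 5: ant0:(1,4)->N->(0,4) | ant1:(3,1)->N->(2,1)
  grid max=1 at (0,4)
Final grid:
  0 0 0 0 1
  0 0 0 0 0
  0 1 0 0 0
  0 1 0 0 0
  0 0 0 0 0
Max pheromone 1 at (0,4)

Answer: (0,4)=1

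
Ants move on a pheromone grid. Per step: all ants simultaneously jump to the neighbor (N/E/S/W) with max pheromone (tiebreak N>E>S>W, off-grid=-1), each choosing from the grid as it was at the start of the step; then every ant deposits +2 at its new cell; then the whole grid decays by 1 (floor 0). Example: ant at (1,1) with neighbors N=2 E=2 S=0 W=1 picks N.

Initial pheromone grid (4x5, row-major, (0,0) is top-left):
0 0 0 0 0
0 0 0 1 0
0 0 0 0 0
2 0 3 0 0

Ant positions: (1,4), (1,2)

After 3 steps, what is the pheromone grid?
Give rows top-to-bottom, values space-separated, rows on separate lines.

After step 1: ants at (1,3),(1,3)
  0 0 0 0 0
  0 0 0 4 0
  0 0 0 0 0
  1 0 2 0 0
After step 2: ants at (0,3),(0,3)
  0 0 0 3 0
  0 0 0 3 0
  0 0 0 0 0
  0 0 1 0 0
After step 3: ants at (1,3),(1,3)
  0 0 0 2 0
  0 0 0 6 0
  0 0 0 0 0
  0 0 0 0 0

0 0 0 2 0
0 0 0 6 0
0 0 0 0 0
0 0 0 0 0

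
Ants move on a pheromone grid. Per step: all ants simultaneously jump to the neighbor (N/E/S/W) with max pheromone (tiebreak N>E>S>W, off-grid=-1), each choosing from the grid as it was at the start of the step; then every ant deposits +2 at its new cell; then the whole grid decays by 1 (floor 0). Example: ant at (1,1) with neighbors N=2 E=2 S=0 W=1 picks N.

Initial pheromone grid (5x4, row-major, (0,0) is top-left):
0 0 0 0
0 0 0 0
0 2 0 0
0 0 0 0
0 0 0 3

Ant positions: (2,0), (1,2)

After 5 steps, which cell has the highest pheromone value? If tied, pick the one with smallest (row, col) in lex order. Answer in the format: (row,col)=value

Step 1: ant0:(2,0)->E->(2,1) | ant1:(1,2)->N->(0,2)
  grid max=3 at (2,1)
Step 2: ant0:(2,1)->N->(1,1) | ant1:(0,2)->E->(0,3)
  grid max=2 at (2,1)
Step 3: ant0:(1,1)->S->(2,1) | ant1:(0,3)->S->(1,3)
  grid max=3 at (2,1)
Step 4: ant0:(2,1)->N->(1,1) | ant1:(1,3)->N->(0,3)
  grid max=2 at (2,1)
Step 5: ant0:(1,1)->S->(2,1) | ant1:(0,3)->S->(1,3)
  grid max=3 at (2,1)
Final grid:
  0 0 0 0
  0 0 0 1
  0 3 0 0
  0 0 0 0
  0 0 0 0
Max pheromone 3 at (2,1)

Answer: (2,1)=3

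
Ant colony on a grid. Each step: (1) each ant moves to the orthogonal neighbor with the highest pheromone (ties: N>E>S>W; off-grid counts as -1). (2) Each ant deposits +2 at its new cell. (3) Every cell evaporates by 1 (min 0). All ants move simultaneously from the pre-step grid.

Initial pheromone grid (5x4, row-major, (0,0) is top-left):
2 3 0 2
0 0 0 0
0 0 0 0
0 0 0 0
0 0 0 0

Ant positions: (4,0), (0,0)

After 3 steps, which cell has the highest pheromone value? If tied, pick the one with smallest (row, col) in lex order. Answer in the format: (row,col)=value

Step 1: ant0:(4,0)->N->(3,0) | ant1:(0,0)->E->(0,1)
  grid max=4 at (0,1)
Step 2: ant0:(3,0)->N->(2,0) | ant1:(0,1)->W->(0,0)
  grid max=3 at (0,1)
Step 3: ant0:(2,0)->N->(1,0) | ant1:(0,0)->E->(0,1)
  grid max=4 at (0,1)
Final grid:
  1 4 0 0
  1 0 0 0
  0 0 0 0
  0 0 0 0
  0 0 0 0
Max pheromone 4 at (0,1)

Answer: (0,1)=4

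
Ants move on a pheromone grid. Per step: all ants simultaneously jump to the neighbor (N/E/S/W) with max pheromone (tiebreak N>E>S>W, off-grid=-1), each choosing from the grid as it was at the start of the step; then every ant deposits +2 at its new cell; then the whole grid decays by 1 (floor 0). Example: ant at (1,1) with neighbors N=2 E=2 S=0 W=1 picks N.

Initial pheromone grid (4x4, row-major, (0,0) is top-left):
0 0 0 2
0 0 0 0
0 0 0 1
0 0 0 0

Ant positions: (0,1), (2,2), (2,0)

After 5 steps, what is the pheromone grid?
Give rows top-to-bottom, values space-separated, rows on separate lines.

After step 1: ants at (0,2),(2,3),(1,0)
  0 0 1 1
  1 0 0 0
  0 0 0 2
  0 0 0 0
After step 2: ants at (0,3),(1,3),(0,0)
  1 0 0 2
  0 0 0 1
  0 0 0 1
  0 0 0 0
After step 3: ants at (1,3),(0,3),(0,1)
  0 1 0 3
  0 0 0 2
  0 0 0 0
  0 0 0 0
After step 4: ants at (0,3),(1,3),(0,2)
  0 0 1 4
  0 0 0 3
  0 0 0 0
  0 0 0 0
After step 5: ants at (1,3),(0,3),(0,3)
  0 0 0 7
  0 0 0 4
  0 0 0 0
  0 0 0 0

0 0 0 7
0 0 0 4
0 0 0 0
0 0 0 0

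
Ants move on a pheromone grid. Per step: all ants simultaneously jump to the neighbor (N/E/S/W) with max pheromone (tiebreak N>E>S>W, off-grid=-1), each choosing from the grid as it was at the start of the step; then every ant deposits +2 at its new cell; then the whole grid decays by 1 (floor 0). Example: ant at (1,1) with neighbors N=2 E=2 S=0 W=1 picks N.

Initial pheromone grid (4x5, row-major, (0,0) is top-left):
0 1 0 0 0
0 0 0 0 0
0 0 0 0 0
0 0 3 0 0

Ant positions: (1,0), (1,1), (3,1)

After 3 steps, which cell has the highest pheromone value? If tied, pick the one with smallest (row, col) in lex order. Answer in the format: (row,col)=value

Step 1: ant0:(1,0)->N->(0,0) | ant1:(1,1)->N->(0,1) | ant2:(3,1)->E->(3,2)
  grid max=4 at (3,2)
Step 2: ant0:(0,0)->E->(0,1) | ant1:(0,1)->W->(0,0) | ant2:(3,2)->N->(2,2)
  grid max=3 at (0,1)
Step 3: ant0:(0,1)->W->(0,0) | ant1:(0,0)->E->(0,1) | ant2:(2,2)->S->(3,2)
  grid max=4 at (0,1)
Final grid:
  3 4 0 0 0
  0 0 0 0 0
  0 0 0 0 0
  0 0 4 0 0
Max pheromone 4 at (0,1)

Answer: (0,1)=4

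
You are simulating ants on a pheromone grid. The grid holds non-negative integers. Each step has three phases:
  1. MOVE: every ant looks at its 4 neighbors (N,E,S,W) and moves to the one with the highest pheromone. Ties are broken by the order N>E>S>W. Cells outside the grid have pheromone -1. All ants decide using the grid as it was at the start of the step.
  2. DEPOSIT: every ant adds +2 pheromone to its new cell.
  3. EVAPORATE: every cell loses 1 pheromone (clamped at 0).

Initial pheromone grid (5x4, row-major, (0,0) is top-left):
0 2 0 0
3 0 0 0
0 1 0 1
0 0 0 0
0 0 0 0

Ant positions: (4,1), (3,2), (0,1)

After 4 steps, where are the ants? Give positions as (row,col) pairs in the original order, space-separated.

Step 1: ant0:(4,1)->N->(3,1) | ant1:(3,2)->N->(2,2) | ant2:(0,1)->E->(0,2)
  grid max=2 at (1,0)
Step 2: ant0:(3,1)->N->(2,1) | ant1:(2,2)->N->(1,2) | ant2:(0,2)->W->(0,1)
  grid max=2 at (0,1)
Step 3: ant0:(2,1)->N->(1,1) | ant1:(1,2)->N->(0,2) | ant2:(0,1)->E->(0,2)
  grid max=3 at (0,2)
Step 4: ant0:(1,1)->N->(0,1) | ant1:(0,2)->W->(0,1) | ant2:(0,2)->W->(0,1)
  grid max=6 at (0,1)

(0,1) (0,1) (0,1)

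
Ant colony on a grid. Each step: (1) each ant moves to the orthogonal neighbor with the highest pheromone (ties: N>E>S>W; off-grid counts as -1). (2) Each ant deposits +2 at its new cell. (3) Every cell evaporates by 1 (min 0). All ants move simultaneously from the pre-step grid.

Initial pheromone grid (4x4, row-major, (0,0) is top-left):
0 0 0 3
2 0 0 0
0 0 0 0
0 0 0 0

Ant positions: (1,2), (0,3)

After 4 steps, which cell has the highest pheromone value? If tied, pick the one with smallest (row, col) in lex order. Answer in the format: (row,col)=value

Answer: (0,3)=7

Derivation:
Step 1: ant0:(1,2)->N->(0,2) | ant1:(0,3)->S->(1,3)
  grid max=2 at (0,3)
Step 2: ant0:(0,2)->E->(0,3) | ant1:(1,3)->N->(0,3)
  grid max=5 at (0,3)
Step 3: ant0:(0,3)->S->(1,3) | ant1:(0,3)->S->(1,3)
  grid max=4 at (0,3)
Step 4: ant0:(1,3)->N->(0,3) | ant1:(1,3)->N->(0,3)
  grid max=7 at (0,3)
Final grid:
  0 0 0 7
  0 0 0 2
  0 0 0 0
  0 0 0 0
Max pheromone 7 at (0,3)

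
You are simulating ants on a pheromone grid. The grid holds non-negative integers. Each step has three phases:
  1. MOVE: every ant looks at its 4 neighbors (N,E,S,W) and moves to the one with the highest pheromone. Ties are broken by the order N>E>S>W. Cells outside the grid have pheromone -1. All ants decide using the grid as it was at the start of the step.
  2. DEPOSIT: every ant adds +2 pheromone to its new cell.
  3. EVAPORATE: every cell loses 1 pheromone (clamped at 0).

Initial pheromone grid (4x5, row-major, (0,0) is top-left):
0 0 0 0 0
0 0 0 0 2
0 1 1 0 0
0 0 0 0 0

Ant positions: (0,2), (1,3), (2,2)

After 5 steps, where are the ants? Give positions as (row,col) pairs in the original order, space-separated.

Step 1: ant0:(0,2)->E->(0,3) | ant1:(1,3)->E->(1,4) | ant2:(2,2)->W->(2,1)
  grid max=3 at (1,4)
Step 2: ant0:(0,3)->E->(0,4) | ant1:(1,4)->N->(0,4) | ant2:(2,1)->N->(1,1)
  grid max=3 at (0,4)
Step 3: ant0:(0,4)->S->(1,4) | ant1:(0,4)->S->(1,4) | ant2:(1,1)->S->(2,1)
  grid max=5 at (1,4)
Step 4: ant0:(1,4)->N->(0,4) | ant1:(1,4)->N->(0,4) | ant2:(2,1)->N->(1,1)
  grid max=5 at (0,4)
Step 5: ant0:(0,4)->S->(1,4) | ant1:(0,4)->S->(1,4) | ant2:(1,1)->S->(2,1)
  grid max=7 at (1,4)

(1,4) (1,4) (2,1)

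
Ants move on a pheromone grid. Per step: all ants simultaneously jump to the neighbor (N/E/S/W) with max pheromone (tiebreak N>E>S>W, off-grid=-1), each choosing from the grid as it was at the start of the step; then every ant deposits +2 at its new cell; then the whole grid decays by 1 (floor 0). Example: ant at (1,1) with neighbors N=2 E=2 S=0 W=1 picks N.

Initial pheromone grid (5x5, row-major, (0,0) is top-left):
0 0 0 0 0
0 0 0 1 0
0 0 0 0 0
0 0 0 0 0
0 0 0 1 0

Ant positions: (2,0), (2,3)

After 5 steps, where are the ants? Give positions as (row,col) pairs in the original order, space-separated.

Step 1: ant0:(2,0)->N->(1,0) | ant1:(2,3)->N->(1,3)
  grid max=2 at (1,3)
Step 2: ant0:(1,0)->N->(0,0) | ant1:(1,3)->N->(0,3)
  grid max=1 at (0,0)
Step 3: ant0:(0,0)->E->(0,1) | ant1:(0,3)->S->(1,3)
  grid max=2 at (1,3)
Step 4: ant0:(0,1)->E->(0,2) | ant1:(1,3)->N->(0,3)
  grid max=1 at (0,2)
Step 5: ant0:(0,2)->E->(0,3) | ant1:(0,3)->S->(1,3)
  grid max=2 at (0,3)

(0,3) (1,3)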